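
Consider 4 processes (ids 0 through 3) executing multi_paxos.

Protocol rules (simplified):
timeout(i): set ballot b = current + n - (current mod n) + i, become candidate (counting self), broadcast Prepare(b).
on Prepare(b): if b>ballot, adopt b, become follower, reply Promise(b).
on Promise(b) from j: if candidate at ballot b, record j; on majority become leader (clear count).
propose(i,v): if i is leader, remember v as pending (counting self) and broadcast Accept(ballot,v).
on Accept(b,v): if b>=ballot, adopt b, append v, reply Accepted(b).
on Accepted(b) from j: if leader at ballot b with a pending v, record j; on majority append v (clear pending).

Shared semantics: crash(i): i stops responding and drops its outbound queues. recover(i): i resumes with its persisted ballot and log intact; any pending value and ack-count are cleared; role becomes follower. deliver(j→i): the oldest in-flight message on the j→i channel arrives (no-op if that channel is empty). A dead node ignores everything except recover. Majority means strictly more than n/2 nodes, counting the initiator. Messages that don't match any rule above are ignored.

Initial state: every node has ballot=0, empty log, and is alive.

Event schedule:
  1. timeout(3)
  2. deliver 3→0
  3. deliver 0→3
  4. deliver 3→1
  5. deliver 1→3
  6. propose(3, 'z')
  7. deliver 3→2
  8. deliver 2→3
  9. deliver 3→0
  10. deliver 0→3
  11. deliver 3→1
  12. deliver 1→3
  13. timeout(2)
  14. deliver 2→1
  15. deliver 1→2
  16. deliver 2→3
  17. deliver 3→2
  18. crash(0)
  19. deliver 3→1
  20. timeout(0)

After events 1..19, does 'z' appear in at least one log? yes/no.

yes

[1] timeout(3) → N3(cand b7 [-])
[2] deliver 3→0 → N0(foll b7 [-])
[3] deliver 0→3 → ∅
[4] deliver 3→1 → N1(foll b7 [-])
[5] deliver 1→3 → N3(lead b7 [-])
[6] propose(3,'z') → ∅
[7] deliver 3→2 → N2(foll b7 [-])
[8] deliver 2→3 → ∅
[9] deliver 3→0 → N0(foll b7 [z])
[10] deliver 0→3 → ∅
[11] deliver 3→1 → N1(foll b7 [z])
[12] deliver 1→3 → N3(lead b7 [z])
[13] timeout(2) → N2(cand b10 [-])
[14] deliver 2→1 → N1(foll b10 [z])
[15] deliver 1→2 → ∅
[16] deliver 2→3 → N3(foll b10 [z])
[17] deliver 3→2 → ∅
[18] crash(0) → N0(✗foll b7 [z])
[19] deliver 3→1 → ∅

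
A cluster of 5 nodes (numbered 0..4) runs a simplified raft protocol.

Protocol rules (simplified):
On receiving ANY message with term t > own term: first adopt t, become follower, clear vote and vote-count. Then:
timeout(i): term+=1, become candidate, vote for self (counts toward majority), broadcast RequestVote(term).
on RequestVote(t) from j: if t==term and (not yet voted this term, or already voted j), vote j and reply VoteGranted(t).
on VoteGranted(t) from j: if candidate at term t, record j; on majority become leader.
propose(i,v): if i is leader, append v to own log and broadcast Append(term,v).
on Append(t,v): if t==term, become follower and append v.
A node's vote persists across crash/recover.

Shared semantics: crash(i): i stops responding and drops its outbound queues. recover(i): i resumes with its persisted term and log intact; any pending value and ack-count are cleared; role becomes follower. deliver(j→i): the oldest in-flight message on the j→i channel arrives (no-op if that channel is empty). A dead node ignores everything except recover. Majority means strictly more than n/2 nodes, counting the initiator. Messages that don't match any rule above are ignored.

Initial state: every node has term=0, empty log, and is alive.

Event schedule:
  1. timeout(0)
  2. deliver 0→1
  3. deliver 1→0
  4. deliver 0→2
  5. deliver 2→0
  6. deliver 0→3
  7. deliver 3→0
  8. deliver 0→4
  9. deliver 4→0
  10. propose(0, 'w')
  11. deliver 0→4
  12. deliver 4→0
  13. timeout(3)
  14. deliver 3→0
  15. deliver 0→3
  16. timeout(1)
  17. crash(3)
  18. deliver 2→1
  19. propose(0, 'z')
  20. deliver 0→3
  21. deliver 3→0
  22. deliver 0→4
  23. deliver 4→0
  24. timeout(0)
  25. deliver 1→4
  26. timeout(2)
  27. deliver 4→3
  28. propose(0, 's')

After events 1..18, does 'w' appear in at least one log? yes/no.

step 1 timeout(0): 0={cand,t=1,log=-}
step 2 deliver 0→1: 1={foll,t=1,log=-}
step 3 deliver 1→0: —
step 4 deliver 0→2: 2={foll,t=1,log=-}
step 5 deliver 2→0: 0={lead,t=1,log=-}
step 6 deliver 0→3: 3={foll,t=1,log=-}
step 7 deliver 3→0: —
step 8 deliver 0→4: 4={foll,t=1,log=-}
step 9 deliver 4→0: —
step 10 propose(0,'w'): 0={lead,t=1,log=w}
step 11 deliver 0→4: 4={foll,t=1,log=w}
step 12 deliver 4→0: —
step 13 timeout(3): 3={cand,t=2,log=-}
step 14 deliver 3→0: 0={foll,t=2,log=w}
step 15 deliver 0→3: —
step 16 timeout(1): 1={cand,t=2,log=-}
step 17 crash(3): 3={✗cand,t=2,log=-}
step 18 deliver 2→1: —

yes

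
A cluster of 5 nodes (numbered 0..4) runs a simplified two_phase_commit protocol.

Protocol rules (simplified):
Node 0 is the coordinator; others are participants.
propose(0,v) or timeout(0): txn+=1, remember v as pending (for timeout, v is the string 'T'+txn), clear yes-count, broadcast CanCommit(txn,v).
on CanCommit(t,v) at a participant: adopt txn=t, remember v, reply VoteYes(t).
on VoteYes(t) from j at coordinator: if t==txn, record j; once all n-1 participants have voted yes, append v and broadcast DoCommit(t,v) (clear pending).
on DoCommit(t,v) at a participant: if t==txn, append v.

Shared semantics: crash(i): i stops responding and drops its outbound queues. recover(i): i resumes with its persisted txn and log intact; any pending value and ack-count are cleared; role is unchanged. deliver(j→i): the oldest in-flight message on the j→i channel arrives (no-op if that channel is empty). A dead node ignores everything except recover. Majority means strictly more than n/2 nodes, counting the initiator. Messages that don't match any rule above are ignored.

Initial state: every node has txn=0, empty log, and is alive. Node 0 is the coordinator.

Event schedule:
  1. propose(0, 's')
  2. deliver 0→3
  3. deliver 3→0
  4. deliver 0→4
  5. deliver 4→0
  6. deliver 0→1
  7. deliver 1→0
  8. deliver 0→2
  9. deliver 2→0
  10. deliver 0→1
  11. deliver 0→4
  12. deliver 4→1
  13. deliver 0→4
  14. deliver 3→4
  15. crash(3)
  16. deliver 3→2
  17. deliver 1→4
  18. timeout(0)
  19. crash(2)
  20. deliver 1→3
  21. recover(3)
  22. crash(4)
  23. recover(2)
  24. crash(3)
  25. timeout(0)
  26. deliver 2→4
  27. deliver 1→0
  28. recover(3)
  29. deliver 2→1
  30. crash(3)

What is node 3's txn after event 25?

e1 propose(0,'s'): 0[coor,t=1,-]
e2 deliver 0→3: 3[part,t=1,-]
e3 deliver 3→0: ·
e4 deliver 0→4: 4[part,t=1,-]
e5 deliver 4→0: ·
e6 deliver 0→1: 1[part,t=1,-]
e7 deliver 1→0: ·
e8 deliver 0→2: 2[part,t=1,-]
e9 deliver 2→0: 0[coor,t=1,s]
e10 deliver 0→1: 1[part,t=1,s]
e11 deliver 0→4: 4[part,t=1,s]
e12 deliver 4→1: ·
e13 deliver 0→4: ·
e14 deliver 3→4: ·
e15 crash(3): 3[✗part,t=1,-]
e16 deliver 3→2: ·
e17 deliver 1→4: ·
e18 timeout(0): 0[coor,t=2,s]
e19 crash(2): 2[✗part,t=1,-]
e20 deliver 1→3: ·
e21 recover(3): 3[part,t=1,-]
e22 crash(4): 4[✗part,t=1,s]
e23 recover(2): 2[part,t=1,-]
e24 crash(3): 3[✗part,t=1,-]
e25 timeout(0): 0[coor,t=3,s]

1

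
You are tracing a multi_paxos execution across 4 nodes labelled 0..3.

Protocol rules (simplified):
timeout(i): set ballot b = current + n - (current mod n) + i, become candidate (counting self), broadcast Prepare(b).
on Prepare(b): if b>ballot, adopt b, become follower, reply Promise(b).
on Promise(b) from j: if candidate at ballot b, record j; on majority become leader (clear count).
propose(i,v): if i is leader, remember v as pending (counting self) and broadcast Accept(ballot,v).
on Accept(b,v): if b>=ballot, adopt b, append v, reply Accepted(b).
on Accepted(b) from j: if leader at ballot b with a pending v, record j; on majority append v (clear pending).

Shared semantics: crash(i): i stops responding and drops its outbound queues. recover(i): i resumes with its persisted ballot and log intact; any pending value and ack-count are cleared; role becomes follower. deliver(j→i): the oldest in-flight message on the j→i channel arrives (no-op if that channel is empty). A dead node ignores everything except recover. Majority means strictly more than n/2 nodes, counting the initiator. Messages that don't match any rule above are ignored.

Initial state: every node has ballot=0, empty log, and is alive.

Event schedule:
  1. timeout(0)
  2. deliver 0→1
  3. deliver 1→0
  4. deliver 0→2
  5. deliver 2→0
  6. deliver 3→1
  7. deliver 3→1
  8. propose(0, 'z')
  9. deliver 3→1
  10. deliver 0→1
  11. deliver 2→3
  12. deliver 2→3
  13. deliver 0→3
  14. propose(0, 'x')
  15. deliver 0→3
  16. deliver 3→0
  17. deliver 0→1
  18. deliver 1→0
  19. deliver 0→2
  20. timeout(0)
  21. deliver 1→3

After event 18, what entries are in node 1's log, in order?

z,x

1. timeout(0):  <0:cand b4 ->
2. deliver 0→1:  <1:foll b4 ->
3. deliver 1→0:  nop
4. deliver 0→2:  <2:foll b4 ->
5. deliver 2→0:  <0:lead b4 ->
6. deliver 3→1:  nop
7. deliver 3→1:  nop
8. propose(0,'z'):  nop
9. deliver 3→1:  nop
10. deliver 0→1:  <1:foll b4 z>
11. deliver 2→3:  nop
12. deliver 2→3:  nop
13. deliver 0→3:  <3:foll b4 ->
14. propose(0,'x'):  nop
15. deliver 0→3:  <3:foll b4 z>
16. deliver 3→0:  nop
17. deliver 0→1:  <1:foll b4 z,x>
18. deliver 1→0:  nop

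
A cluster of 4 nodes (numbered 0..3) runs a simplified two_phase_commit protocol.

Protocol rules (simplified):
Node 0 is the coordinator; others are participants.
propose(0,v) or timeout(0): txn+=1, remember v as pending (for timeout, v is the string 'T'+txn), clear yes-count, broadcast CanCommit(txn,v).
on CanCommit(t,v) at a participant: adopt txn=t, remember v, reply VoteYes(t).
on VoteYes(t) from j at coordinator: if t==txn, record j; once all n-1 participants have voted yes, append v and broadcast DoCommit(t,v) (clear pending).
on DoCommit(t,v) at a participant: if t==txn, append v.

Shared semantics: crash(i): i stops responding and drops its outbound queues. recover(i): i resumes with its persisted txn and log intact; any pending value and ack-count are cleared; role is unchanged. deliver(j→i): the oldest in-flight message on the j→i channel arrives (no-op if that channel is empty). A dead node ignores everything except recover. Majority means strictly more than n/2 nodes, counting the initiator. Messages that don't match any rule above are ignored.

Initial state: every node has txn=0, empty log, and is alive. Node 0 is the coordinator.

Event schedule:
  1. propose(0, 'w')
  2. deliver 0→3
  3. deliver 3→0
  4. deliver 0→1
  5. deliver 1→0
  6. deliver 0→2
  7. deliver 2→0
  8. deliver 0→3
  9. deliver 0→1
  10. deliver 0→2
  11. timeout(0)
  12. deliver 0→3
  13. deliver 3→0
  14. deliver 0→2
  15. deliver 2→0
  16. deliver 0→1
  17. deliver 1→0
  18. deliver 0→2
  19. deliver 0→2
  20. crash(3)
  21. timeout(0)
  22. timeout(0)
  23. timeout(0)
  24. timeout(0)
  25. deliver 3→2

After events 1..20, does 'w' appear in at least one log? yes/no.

e1 propose(0,'w'): 0[coor,t=1,-]
e2 deliver 0→3: 3[part,t=1,-]
e3 deliver 3→0: ·
e4 deliver 0→1: 1[part,t=1,-]
e5 deliver 1→0: ·
e6 deliver 0→2: 2[part,t=1,-]
e7 deliver 2→0: 0[coor,t=1,w]
e8 deliver 0→3: 3[part,t=1,w]
e9 deliver 0→1: 1[part,t=1,w]
e10 deliver 0→2: 2[part,t=1,w]
e11 timeout(0): 0[coor,t=2,w]
e12 deliver 0→3: 3[part,t=2,w]
e13 deliver 3→0: ·
e14 deliver 0→2: 2[part,t=2,w]
e15 deliver 2→0: ·
e16 deliver 0→1: 1[part,t=2,w]
e17 deliver 1→0: 0[coor,t=2,w,T2]
e18 deliver 0→2: 2[part,t=2,w,T2]
e19 deliver 0→2: ·
e20 crash(3): 3[✗part,t=2,w]

yes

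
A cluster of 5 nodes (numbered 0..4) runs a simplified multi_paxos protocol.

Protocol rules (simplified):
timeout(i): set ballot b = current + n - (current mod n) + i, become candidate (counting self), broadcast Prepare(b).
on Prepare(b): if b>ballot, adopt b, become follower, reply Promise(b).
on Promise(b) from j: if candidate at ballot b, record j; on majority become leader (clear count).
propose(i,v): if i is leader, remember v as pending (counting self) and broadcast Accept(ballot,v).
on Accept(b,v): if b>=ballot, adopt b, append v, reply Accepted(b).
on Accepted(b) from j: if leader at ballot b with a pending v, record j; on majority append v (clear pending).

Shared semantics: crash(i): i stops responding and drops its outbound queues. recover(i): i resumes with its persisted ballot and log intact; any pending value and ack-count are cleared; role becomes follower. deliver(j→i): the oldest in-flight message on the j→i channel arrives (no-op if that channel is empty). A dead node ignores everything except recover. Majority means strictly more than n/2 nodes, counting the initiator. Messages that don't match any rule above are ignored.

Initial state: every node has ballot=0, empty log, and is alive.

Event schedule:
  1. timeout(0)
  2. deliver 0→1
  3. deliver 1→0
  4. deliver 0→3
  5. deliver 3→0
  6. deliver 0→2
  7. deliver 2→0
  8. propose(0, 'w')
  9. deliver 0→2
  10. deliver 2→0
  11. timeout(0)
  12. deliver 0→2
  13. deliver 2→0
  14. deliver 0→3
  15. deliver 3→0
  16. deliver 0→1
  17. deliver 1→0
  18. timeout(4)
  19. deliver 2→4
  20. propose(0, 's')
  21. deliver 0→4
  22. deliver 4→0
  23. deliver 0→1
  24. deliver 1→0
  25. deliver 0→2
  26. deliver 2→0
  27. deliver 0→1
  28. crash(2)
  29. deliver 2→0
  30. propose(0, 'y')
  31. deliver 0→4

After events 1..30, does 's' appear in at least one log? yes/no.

no

1. timeout(0):  <0:cand b5 ->
2. deliver 0→1:  <1:foll b5 ->
3. deliver 1→0:  nop
4. deliver 0→3:  <3:foll b5 ->
5. deliver 3→0:  <0:lead b5 ->
6. deliver 0→2:  <2:foll b5 ->
7. deliver 2→0:  nop
8. propose(0,'w'):  nop
9. deliver 0→2:  <2:foll b5 w>
10. deliver 2→0:  nop
11. timeout(0):  <0:cand b10 ->
12. deliver 0→2:  <2:foll b10 w>
13. deliver 2→0:  nop
14. deliver 0→3:  <3:foll b5 w>
15. deliver 3→0:  nop
16. deliver 0→1:  <1:foll b5 w>
17. deliver 1→0:  nop
18. timeout(4):  <4:cand b9 ->
19. deliver 2→4:  nop
20. propose(0,'s'):  nop
21. deliver 0→4:  nop
22. deliver 4→0:  nop
23. deliver 0→1:  <1:foll b10 w>
24. deliver 1→0:  <0:lead b10 ->
25. deliver 0→2:  nop
26. deliver 2→0:  nop
27. deliver 0→1:  nop
28. crash(2):  <2:✗foll b10 w>
29. deliver 2→0:  nop
30. propose(0,'y'):  nop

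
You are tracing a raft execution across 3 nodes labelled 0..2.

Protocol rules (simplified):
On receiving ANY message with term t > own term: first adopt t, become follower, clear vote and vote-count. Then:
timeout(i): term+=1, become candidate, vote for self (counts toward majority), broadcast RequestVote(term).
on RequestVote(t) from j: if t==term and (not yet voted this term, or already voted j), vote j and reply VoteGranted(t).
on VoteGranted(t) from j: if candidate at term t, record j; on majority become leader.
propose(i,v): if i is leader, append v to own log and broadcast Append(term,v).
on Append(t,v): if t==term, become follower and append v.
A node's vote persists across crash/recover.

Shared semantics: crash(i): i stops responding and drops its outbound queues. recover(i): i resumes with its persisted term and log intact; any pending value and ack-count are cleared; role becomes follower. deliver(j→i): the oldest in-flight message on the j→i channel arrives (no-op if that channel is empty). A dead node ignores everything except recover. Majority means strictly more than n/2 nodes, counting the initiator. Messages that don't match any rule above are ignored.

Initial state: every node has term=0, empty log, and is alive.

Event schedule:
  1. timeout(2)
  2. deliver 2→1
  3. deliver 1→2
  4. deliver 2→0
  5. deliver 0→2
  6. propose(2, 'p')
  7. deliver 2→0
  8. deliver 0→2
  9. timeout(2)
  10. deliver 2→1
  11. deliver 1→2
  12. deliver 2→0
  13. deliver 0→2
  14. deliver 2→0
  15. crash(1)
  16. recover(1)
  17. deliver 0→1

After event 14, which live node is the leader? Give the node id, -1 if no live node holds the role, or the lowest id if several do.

e1 timeout(2): 2[cand,t=1,-]
e2 deliver 2→1: 1[foll,t=1,-]
e3 deliver 1→2: 2[lead,t=1,-]
e4 deliver 2→0: 0[foll,t=1,-]
e5 deliver 0→2: ·
e6 propose(2,'p'): 2[lead,t=1,p]
e7 deliver 2→0: 0[foll,t=1,p]
e8 deliver 0→2: ·
e9 timeout(2): 2[cand,t=2,p]
e10 deliver 2→1: 1[foll,t=1,p]
e11 deliver 1→2: ·
e12 deliver 2→0: 0[foll,t=2,p]
e13 deliver 0→2: 2[lead,t=2,p]
e14 deliver 2→0: ·

2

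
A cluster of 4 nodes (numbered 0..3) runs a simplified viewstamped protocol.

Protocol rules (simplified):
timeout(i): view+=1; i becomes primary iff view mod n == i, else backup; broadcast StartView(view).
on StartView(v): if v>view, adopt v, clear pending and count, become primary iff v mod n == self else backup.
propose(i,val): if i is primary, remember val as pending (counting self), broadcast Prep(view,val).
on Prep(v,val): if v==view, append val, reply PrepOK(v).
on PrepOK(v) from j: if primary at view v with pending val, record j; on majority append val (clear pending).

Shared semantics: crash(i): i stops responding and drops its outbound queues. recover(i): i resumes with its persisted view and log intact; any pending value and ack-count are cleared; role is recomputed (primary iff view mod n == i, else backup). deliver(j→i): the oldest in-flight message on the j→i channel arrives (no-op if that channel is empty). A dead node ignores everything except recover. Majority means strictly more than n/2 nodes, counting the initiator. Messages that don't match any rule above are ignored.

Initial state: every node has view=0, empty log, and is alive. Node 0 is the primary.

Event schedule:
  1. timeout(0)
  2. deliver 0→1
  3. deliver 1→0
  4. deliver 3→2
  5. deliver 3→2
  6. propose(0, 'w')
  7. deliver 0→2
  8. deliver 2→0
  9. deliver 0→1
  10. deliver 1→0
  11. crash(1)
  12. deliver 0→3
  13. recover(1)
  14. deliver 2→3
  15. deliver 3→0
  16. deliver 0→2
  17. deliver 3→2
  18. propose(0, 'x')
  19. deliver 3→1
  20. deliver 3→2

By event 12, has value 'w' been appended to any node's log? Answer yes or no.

1. timeout(0):  <0:back v1 ->
2. deliver 0→1:  <1:prim v1 ->
3. deliver 1→0:  nop
4. deliver 3→2:  nop
5. deliver 3→2:  nop
6. propose(0,'w'):  nop
7. deliver 0→2:  <2:back v1 ->
8. deliver 2→0:  nop
9. deliver 0→1:  nop
10. deliver 1→0:  nop
11. crash(1):  <1:✗prim v1 ->
12. deliver 0→3:  <3:back v1 ->

no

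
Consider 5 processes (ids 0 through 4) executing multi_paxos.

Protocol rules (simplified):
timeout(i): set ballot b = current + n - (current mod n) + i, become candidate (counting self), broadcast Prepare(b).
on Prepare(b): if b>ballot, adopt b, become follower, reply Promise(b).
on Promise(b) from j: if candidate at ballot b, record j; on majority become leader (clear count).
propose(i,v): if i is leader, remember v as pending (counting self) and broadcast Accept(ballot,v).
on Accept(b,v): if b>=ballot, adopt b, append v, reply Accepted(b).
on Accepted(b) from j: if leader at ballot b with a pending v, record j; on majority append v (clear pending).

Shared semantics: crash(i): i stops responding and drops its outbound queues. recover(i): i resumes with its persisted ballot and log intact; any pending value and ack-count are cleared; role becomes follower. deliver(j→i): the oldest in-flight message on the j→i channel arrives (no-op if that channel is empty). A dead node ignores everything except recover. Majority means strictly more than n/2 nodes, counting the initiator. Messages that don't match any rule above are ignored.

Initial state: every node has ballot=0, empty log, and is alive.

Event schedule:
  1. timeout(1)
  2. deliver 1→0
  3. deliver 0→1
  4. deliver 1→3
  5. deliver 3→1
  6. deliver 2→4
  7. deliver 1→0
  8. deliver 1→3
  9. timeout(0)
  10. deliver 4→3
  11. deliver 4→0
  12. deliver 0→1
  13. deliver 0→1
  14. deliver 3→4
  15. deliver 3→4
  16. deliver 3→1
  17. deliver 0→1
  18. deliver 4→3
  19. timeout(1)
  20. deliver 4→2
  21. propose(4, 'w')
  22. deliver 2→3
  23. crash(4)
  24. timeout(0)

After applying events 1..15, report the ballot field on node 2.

e1 timeout(1): 1[cand,b=6,-]
e2 deliver 1→0: 0[foll,b=6,-]
e3 deliver 0→1: ·
e4 deliver 1→3: 3[foll,b=6,-]
e5 deliver 3→1: 1[lead,b=6,-]
e6 deliver 2→4: ·
e7 deliver 1→0: ·
e8 deliver 1→3: ·
e9 timeout(0): 0[cand,b=10,-]
e10 deliver 4→3: ·
e11 deliver 4→0: ·
e12 deliver 0→1: 1[foll,b=10,-]
e13 deliver 0→1: ·
e14 deliver 3→4: ·
e15 deliver 3→4: ·

0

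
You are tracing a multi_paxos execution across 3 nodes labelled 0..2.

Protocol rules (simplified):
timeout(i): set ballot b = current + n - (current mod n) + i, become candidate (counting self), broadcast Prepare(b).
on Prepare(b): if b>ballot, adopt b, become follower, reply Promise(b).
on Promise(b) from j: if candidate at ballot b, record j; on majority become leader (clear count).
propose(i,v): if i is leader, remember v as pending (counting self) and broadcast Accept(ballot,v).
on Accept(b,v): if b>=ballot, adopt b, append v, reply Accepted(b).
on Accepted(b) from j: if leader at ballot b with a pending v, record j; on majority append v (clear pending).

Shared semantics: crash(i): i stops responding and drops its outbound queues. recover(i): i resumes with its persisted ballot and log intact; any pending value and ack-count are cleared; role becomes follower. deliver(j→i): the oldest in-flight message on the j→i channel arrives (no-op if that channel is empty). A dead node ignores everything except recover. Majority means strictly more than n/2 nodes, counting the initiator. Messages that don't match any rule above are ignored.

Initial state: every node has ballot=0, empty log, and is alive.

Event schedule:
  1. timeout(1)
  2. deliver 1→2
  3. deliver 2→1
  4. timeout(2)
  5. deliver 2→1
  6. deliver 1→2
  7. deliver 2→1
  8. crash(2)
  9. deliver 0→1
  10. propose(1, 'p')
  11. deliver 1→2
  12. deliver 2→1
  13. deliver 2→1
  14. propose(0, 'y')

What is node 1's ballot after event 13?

[1] timeout(1) → N1(cand b4 [-])
[2] deliver 1→2 → N2(foll b4 [-])
[3] deliver 2→1 → N1(lead b4 [-])
[4] timeout(2) → N2(cand b8 [-])
[5] deliver 2→1 → N1(foll b8 [-])
[6] deliver 1→2 → N2(lead b8 [-])
[7] deliver 2→1 → ∅
[8] crash(2) → N2(✗lead b8 [-])
[9] deliver 0→1 → ∅
[10] propose(1,'p') → ∅
[11] deliver 1→2 → ∅
[12] deliver 2→1 → ∅
[13] deliver 2→1 → ∅

8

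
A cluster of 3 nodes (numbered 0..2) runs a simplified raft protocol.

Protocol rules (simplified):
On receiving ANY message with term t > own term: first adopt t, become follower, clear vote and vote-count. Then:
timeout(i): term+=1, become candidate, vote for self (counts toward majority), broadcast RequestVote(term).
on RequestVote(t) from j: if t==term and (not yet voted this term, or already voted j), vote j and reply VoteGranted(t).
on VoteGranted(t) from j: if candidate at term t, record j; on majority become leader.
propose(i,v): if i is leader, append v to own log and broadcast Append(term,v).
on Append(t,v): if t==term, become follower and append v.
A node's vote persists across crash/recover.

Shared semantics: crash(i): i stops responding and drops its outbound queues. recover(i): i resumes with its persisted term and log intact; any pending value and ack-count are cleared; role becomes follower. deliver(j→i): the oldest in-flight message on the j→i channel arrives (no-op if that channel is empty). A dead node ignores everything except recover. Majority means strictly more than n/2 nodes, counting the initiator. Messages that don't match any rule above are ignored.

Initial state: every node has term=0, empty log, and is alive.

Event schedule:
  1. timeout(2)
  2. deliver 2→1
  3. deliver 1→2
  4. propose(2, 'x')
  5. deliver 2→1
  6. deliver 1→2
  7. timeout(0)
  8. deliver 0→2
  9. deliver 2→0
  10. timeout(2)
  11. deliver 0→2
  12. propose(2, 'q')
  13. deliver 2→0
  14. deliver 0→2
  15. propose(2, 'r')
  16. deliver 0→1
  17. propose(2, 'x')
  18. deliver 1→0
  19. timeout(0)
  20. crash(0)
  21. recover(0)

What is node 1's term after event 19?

1

[1] timeout(2) → N2(cand t1 [-])
[2] deliver 2→1 → N1(foll t1 [-])
[3] deliver 1→2 → N2(lead t1 [-])
[4] propose(2,'x') → N2(lead t1 [x])
[5] deliver 2→1 → N1(foll t1 [x])
[6] deliver 1→2 → ∅
[7] timeout(0) → N0(cand t1 [-])
[8] deliver 0→2 → ∅
[9] deliver 2→0 → ∅
[10] timeout(2) → N2(cand t2 [x])
[11] deliver 0→2 → ∅
[12] propose(2,'q') → ∅
[13] deliver 2→0 → N0(foll t1 [x])
[14] deliver 0→2 → ∅
[15] propose(2,'r') → ∅
[16] deliver 0→1 → ∅
[17] propose(2,'x') → ∅
[18] deliver 1→0 → ∅
[19] timeout(0) → N0(cand t2 [x])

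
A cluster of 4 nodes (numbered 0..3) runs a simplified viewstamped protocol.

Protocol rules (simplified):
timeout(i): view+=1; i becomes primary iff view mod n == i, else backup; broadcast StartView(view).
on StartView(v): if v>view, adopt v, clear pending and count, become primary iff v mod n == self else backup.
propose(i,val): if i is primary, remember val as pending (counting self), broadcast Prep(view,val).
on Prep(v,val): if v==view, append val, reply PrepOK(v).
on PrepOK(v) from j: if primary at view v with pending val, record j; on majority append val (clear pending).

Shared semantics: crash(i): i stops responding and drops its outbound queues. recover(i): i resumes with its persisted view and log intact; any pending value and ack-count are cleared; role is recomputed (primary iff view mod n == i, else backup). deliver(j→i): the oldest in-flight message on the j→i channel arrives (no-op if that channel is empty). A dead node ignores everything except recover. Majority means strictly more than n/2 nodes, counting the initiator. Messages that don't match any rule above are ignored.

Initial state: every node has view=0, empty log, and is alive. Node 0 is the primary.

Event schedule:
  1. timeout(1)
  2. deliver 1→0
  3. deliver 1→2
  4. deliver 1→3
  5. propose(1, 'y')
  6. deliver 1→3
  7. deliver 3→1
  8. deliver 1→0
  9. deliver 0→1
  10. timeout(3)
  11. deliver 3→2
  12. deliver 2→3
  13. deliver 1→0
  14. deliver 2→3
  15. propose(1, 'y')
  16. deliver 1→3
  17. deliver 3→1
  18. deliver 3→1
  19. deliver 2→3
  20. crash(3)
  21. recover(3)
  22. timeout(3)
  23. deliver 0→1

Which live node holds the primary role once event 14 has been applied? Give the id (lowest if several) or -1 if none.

after 1 — timeout(1): n1:prim/v1/[-]
after 2 — deliver 1→0: n0:back/v1/[-]
after 3 — deliver 1→2: n2:back/v1/[-]
after 4 — deliver 1→3: n3:back/v1/[-]
after 5 — propose(1,'y'): ·
after 6 — deliver 1→3: n3:back/v1/[y]
after 7 — deliver 3→1: ·
after 8 — deliver 1→0: n0:back/v1/[y]
after 9 — deliver 0→1: n1:prim/v1/[y]
after 10 — timeout(3): n3:back/v2/[y]
after 11 — deliver 3→2: n2:prim/v2/[-]
after 12 — deliver 2→3: ·
after 13 — deliver 1→0: ·
after 14 — deliver 2→3: ·

1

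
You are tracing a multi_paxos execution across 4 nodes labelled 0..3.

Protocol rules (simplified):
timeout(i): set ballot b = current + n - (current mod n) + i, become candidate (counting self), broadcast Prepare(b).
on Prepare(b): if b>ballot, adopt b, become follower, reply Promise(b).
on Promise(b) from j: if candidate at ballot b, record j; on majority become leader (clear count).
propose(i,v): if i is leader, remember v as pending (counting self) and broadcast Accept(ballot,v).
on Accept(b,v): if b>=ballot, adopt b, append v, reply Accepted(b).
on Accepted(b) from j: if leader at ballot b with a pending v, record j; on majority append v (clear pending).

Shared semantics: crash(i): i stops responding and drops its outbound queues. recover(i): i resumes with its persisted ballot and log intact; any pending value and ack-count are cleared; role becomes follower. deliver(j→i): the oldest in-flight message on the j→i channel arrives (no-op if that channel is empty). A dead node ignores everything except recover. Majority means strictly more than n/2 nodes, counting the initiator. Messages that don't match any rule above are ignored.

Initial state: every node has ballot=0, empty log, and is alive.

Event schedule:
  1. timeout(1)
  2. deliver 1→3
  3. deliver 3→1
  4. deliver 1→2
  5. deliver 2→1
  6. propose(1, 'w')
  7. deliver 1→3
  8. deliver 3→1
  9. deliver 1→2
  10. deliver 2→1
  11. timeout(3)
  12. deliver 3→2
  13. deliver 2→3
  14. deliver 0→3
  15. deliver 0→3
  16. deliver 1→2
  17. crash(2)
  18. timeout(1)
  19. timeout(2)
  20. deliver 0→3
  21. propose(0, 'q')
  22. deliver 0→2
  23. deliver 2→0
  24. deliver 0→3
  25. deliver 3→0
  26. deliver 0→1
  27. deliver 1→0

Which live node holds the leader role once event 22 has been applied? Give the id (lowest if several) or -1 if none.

after 1 — timeout(1): n1:cand/b5/[-]
after 2 — deliver 1→3: n3:foll/b5/[-]
after 3 — deliver 3→1: ·
after 4 — deliver 1→2: n2:foll/b5/[-]
after 5 — deliver 2→1: n1:lead/b5/[-]
after 6 — propose(1,'w'): ·
after 7 — deliver 1→3: n3:foll/b5/[w]
after 8 — deliver 3→1: ·
after 9 — deliver 1→2: n2:foll/b5/[w]
after 10 — deliver 2→1: n1:lead/b5/[w]
after 11 — timeout(3): n3:cand/b11/[w]
after 12 — deliver 3→2: n2:foll/b11/[w]
after 13 — deliver 2→3: ·
after 14 — deliver 0→3: ·
after 15 — deliver 0→3: ·
after 16 — deliver 1→2: ·
after 17 — crash(2): n2:✗foll/b11/[w]
after 18 — timeout(1): n1:cand/b9/[w]
after 19 — timeout(2): ·
after 20 — deliver 0→3: ·
after 21 — propose(0,'q'): ·
after 22 — deliver 0→2: ·

-1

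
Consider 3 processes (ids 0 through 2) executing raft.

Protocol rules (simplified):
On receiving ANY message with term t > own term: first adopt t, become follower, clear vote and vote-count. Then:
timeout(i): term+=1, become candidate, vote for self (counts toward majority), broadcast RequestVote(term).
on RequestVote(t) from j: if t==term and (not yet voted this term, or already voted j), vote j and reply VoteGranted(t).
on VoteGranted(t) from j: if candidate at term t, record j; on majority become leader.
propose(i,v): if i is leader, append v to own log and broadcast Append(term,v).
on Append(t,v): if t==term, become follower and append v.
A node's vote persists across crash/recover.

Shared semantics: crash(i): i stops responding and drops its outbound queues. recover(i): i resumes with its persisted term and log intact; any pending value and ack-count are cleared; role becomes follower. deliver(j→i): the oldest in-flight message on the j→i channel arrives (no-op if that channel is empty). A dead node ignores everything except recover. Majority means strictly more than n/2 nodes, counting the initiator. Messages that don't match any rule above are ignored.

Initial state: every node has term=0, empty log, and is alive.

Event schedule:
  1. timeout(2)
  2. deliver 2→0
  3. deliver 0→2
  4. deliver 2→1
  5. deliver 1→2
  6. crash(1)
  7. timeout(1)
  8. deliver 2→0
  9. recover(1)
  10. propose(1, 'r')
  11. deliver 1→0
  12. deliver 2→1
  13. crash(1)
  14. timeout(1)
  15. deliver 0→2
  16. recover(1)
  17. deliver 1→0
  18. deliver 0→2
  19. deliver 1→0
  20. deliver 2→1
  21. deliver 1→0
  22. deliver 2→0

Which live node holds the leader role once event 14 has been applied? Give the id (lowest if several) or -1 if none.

2

1. timeout(2):  <2:cand t1 ->
2. deliver 2→0:  <0:foll t1 ->
3. deliver 0→2:  <2:lead t1 ->
4. deliver 2→1:  <1:foll t1 ->
5. deliver 1→2:  nop
6. crash(1):  <1:✗foll t1 ->
7. timeout(1):  nop
8. deliver 2→0:  nop
9. recover(1):  <1:foll t1 ->
10. propose(1,'r'):  nop
11. deliver 1→0:  nop
12. deliver 2→1:  nop
13. crash(1):  <1:✗foll t1 ->
14. timeout(1):  nop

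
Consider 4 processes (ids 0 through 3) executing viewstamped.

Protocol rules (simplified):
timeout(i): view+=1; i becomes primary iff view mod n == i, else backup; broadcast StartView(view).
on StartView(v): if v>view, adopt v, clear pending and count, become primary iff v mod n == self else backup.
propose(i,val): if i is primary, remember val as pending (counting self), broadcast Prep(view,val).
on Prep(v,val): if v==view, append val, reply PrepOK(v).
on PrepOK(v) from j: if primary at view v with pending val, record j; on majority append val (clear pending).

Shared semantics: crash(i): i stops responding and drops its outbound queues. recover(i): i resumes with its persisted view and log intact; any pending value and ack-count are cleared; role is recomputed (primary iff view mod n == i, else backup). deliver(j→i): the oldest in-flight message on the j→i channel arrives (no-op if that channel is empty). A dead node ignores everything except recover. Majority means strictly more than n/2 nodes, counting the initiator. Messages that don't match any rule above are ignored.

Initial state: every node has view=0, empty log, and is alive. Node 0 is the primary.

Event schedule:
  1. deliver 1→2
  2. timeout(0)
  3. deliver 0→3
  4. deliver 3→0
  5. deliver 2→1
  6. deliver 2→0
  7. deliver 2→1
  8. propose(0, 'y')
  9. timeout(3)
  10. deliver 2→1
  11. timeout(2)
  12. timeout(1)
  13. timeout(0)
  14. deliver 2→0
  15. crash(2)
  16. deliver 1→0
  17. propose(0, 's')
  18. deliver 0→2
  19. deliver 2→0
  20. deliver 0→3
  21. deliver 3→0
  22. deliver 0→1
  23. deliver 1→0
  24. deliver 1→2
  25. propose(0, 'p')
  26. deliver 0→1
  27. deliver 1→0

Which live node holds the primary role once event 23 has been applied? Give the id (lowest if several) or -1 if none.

1

1. deliver 1→2:  nop
2. timeout(0):  <0:back v1 ->
3. deliver 0→3:  <3:back v1 ->
4. deliver 3→0:  nop
5. deliver 2→1:  nop
6. deliver 2→0:  nop
7. deliver 2→1:  nop
8. propose(0,'y'):  nop
9. timeout(3):  <3:back v2 ->
10. deliver 2→1:  nop
11. timeout(2):  <2:back v1 ->
12. timeout(1):  <1:prim v1 ->
13. timeout(0):  <0:back v2 ->
14. deliver 2→0:  nop
15. crash(2):  <2:✗back v1 ->
16. deliver 1→0:  nop
17. propose(0,'s'):  nop
18. deliver 0→2:  nop
19. deliver 2→0:  nop
20. deliver 0→3:  nop
21. deliver 3→0:  nop
22. deliver 0→1:  nop
23. deliver 1→0:  nop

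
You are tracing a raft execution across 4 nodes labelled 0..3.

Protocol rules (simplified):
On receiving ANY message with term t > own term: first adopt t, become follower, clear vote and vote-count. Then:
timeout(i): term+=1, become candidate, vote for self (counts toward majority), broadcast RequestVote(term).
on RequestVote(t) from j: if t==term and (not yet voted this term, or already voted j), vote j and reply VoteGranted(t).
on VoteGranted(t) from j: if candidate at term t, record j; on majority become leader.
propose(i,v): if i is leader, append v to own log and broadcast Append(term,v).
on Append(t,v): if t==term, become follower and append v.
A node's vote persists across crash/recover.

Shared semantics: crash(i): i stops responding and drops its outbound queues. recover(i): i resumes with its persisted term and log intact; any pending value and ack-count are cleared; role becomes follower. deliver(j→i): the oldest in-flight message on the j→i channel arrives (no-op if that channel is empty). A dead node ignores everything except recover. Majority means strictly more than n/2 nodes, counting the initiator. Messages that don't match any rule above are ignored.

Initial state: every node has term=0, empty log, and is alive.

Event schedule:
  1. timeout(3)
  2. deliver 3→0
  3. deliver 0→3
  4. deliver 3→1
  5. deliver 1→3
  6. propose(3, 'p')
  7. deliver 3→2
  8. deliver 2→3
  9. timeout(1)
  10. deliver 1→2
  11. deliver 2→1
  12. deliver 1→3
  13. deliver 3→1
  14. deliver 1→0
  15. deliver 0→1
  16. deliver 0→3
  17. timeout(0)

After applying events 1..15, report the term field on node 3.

after 1 — timeout(3): n3:cand/t1/[-]
after 2 — deliver 3→0: n0:foll/t1/[-]
after 3 — deliver 0→3: ·
after 4 — deliver 3→1: n1:foll/t1/[-]
after 5 — deliver 1→3: n3:lead/t1/[-]
after 6 — propose(3,'p'): n3:lead/t1/[p]
after 7 — deliver 3→2: n2:foll/t1/[-]
after 8 — deliver 2→3: ·
after 9 — timeout(1): n1:cand/t2/[-]
after 10 — deliver 1→2: n2:foll/t2/[-]
after 11 — deliver 2→1: ·
after 12 — deliver 1→3: n3:foll/t2/[p]
after 13 — deliver 3→1: ·
after 14 — deliver 1→0: n0:foll/t2/[-]
after 15 — deliver 0→1: n1:lead/t2/[-]

2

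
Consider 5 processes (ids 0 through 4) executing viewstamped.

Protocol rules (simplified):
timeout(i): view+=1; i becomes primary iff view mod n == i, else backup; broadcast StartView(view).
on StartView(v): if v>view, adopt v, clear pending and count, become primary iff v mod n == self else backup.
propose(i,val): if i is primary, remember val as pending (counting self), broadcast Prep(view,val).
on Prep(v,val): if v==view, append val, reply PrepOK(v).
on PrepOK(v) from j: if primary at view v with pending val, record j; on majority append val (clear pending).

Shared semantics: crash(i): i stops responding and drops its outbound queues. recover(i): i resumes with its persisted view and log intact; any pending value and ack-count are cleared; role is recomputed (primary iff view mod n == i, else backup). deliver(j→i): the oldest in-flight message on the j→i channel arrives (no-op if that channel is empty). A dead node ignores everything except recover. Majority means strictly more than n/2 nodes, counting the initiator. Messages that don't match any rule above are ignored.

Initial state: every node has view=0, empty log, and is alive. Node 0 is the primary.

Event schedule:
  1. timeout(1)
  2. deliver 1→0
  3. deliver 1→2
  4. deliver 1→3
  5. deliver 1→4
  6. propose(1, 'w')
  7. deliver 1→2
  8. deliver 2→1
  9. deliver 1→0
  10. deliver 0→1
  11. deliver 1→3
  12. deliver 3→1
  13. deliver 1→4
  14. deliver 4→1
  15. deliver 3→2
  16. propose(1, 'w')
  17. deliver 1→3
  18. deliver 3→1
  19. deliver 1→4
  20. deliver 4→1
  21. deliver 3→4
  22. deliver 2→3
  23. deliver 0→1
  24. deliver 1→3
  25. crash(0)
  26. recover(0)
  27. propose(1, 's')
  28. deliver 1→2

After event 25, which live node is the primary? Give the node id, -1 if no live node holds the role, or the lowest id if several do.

1

e1 timeout(1): 1[prim,v=1,-]
e2 deliver 1→0: 0[back,v=1,-]
e3 deliver 1→2: 2[back,v=1,-]
e4 deliver 1→3: 3[back,v=1,-]
e5 deliver 1→4: 4[back,v=1,-]
e6 propose(1,'w'): ·
e7 deliver 1→2: 2[back,v=1,w]
e8 deliver 2→1: ·
e9 deliver 1→0: 0[back,v=1,w]
e10 deliver 0→1: 1[prim,v=1,w]
e11 deliver 1→3: 3[back,v=1,w]
e12 deliver 3→1: ·
e13 deliver 1→4: 4[back,v=1,w]
e14 deliver 4→1: ·
e15 deliver 3→2: ·
e16 propose(1,'w'): ·
e17 deliver 1→3: 3[back,v=1,w,w]
e18 deliver 3→1: ·
e19 deliver 1→4: 4[back,v=1,w,w]
e20 deliver 4→1: 1[prim,v=1,w,w]
e21 deliver 3→4: ·
e22 deliver 2→3: ·
e23 deliver 0→1: ·
e24 deliver 1→3: ·
e25 crash(0): 0[✗back,v=1,w]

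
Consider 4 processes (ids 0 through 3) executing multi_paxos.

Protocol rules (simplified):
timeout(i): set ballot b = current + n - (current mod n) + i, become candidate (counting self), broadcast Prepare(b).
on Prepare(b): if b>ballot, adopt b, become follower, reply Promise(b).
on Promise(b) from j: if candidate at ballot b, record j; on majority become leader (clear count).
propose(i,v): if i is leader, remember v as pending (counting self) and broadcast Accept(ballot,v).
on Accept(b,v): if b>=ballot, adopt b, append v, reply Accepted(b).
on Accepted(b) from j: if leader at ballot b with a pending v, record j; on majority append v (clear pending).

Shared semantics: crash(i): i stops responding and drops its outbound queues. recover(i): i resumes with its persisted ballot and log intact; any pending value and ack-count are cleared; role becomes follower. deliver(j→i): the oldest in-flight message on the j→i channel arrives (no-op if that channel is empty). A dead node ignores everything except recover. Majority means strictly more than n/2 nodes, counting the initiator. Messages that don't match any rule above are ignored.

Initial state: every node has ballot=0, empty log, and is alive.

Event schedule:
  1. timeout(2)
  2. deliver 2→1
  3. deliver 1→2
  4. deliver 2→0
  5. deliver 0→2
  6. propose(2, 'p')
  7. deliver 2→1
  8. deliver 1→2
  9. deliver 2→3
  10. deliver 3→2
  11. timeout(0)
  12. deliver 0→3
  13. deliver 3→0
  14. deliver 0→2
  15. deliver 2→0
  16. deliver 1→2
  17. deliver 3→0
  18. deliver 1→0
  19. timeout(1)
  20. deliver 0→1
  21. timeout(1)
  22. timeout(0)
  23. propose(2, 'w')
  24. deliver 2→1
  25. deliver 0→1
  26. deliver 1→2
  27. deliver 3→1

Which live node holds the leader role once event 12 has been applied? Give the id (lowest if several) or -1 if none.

2

[1] timeout(2) → N2(cand b6 [-])
[2] deliver 2→1 → N1(foll b6 [-])
[3] deliver 1→2 → ∅
[4] deliver 2→0 → N0(foll b6 [-])
[5] deliver 0→2 → N2(lead b6 [-])
[6] propose(2,'p') → ∅
[7] deliver 2→1 → N1(foll b6 [p])
[8] deliver 1→2 → ∅
[9] deliver 2→3 → N3(foll b6 [-])
[10] deliver 3→2 → ∅
[11] timeout(0) → N0(cand b8 [-])
[12] deliver 0→3 → N3(foll b8 [-])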